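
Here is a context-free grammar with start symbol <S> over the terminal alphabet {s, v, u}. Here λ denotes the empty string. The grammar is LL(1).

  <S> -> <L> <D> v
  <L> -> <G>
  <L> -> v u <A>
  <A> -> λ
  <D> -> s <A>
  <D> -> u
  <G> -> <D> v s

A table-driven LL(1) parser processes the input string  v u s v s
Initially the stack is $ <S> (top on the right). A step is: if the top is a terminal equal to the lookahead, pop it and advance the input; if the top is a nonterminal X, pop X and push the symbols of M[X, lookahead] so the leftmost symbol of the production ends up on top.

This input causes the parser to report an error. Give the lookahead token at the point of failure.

step 1: stack=$ <S>  input=v u s v s $  — expand <S> -> <L> <D> v
step 2: stack=$ v <D> <L>  input=v u s v s $  — expand <L> -> v u <A>
step 3: stack=$ v <D> <A> u v  input=v u s v s $  — match v
step 4: stack=$ v <D> <A> u  input=u s v s $  — match u
step 5: stack=$ v <D> <A>  input=s v s $  — expand <A> -> λ
step 6: stack=$ v <D>  input=s v s $  — expand <D> -> s <A>
step 7: stack=$ v <A> s  input=s v s $  — match s
step 8: stack=$ v <A>  input=v s $  — expand <A> -> λ
step 9: stack=$ v  input=v s $  — match v
step 10: stack=$  input=s $  — error: stack empty but input remains

s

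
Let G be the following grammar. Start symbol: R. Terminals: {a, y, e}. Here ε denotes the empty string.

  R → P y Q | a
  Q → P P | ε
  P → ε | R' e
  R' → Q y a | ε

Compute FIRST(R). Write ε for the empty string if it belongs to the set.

{a, e, y}

FIRST(R): from R→P y Q we get {e, y}; from R→a we get {a}. So FIRST(R) = {a, e, y}.
FIRST(Q): from Q→P P we get {ε, e, y}; from Q→ε we get {ε}. So FIRST(Q) = {ε, e, y}.
FIRST(R'): from R'→Q y a we get {e, y}; from R'→ε we get {ε}. So FIRST(R') = {ε, e, y}.
FIRST(P): from P→ε we get {ε}; from P→R' e we get {e, y}. So FIRST(P) = {ε, e, y}.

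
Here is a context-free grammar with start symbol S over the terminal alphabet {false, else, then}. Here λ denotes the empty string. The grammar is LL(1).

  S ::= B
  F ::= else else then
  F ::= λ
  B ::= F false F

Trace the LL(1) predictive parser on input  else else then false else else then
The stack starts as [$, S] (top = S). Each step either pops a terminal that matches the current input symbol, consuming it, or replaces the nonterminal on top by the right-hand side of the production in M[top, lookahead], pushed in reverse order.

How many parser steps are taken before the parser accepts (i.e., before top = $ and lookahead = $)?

step 1: stack=$ S  input=else else then false else else then $  — expand S ::= B
step 2: stack=$ B  input=else else then false else else then $  — expand B ::= F false F
step 3: stack=$ F false F  input=else else then false else else then $  — expand F ::= else else then
step 4: stack=$ F false then else else  input=else else then false else else then $  — match else
step 5: stack=$ F false then else  input=else then false else else then $  — match else
step 6: stack=$ F false then  input=then false else else then $  — match then
step 7: stack=$ F false  input=false else else then $  — match false
step 8: stack=$ F  input=else else then $  — expand F ::= else else then
step 9: stack=$ then else else  input=else else then $  — match else
step 10: stack=$ then else  input=else then $  — match else
step 11: stack=$ then  input=then $  — match then
Accept reached after 11 steps.

11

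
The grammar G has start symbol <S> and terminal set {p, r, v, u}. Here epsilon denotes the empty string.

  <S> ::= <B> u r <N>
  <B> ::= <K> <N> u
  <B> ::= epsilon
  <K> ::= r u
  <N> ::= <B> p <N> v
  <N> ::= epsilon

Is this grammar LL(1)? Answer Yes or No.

Yes

FIRST(<S>) = {r, u}
FIRST(<B>) = {epsilon, r}
FIRST(<K>) = {r}
FIRST(<N>) = {epsilon, p, r}
FOLLOW(<S>) = {$}
FOLLOW(<B>) = {p, u}
FOLLOW(<K>) = {p, r, u}
FOLLOW(<N>) = {$, u, v}
Each cell of M receives at most one production.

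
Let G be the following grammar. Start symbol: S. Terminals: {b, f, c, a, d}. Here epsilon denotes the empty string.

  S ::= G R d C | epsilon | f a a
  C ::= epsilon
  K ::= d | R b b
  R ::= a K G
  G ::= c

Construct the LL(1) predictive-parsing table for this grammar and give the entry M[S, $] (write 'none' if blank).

S ::= epsilon

FIRST(C): from C::=epsilon we get {epsilon}. So FIRST(C) = {epsilon}.
FIRST(R): from R::=a K G we get {a}. So FIRST(R) = {a}.
FIRST(G): from G::=c we get {c}. So FIRST(G) = {c}.
FIRST(S): from S::=G R d C we get {c}; from S::=epsilon we get {epsilon}; from S::=f a a we get {f}. So FIRST(S) = {epsilon, c, f}.
FIRST(K): from K::=d we get {d}; from K::=R b b we get {a}. So FIRST(K) = {a, d}.
FOLLOW(S) includes $ since S is the start symbol.
FOLLOW(S): S appears on no right-hand side. Thus FOLLOW(S) = {$}.
For S ::= G R d C: FIRST(G R d C) = {c}, so it goes in M[S, t] for t ∈ {c}.
For S ::= epsilon: FIRST(epsilon) = {epsilon}, so it goes in M[S, t] for t ∈ {}; since epsilon ∈ FIRST, also for every t ∈ FOLLOW(S) = {$}.
For S ::= f a a: FIRST(f a a) = {f}, so it goes in M[S, t] for t ∈ {f}.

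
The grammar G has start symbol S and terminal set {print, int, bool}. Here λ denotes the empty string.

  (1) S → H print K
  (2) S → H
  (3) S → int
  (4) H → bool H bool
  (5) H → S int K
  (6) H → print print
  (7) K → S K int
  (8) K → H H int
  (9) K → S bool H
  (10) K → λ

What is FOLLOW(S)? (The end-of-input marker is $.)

FIRST(S) = {bool, int, print}  (via H print K, H)
FIRST(H) = {bool, int, print}  (via S int K)
FIRST(K) = {λ, bool, int, print}  (via S K int, H H int, S bool H)
FOLLOW(S) includes $ since S is the start symbol.
FOLLOW(S): in H→S int K, S is followed by int K with FIRST {int}; in K→S K int, S is followed by K int with FIRST {bool, int, print}; in K→S bool H, S is followed by bool H with FIRST {bool}. Thus FOLLOW(S) = {$, bool, int, print}.
FOLLOW(H): in S→H print K, H is followed by print K with FIRST {print}; in S→H, the suffix after H is empty, so FOLLOW(H) ⊇ FOLLOW(S) = {$, bool, int, print}; in H→bool H bool, H is followed by bool with FIRST {bool}; in K→H H int (occurrence 1), H is followed by H int with FIRST {bool, int, print}; in K→H H int (occurrence 2), H is followed by int with FIRST {int}; in K→S bool H, the suffix after H is empty, so FOLLOW(H) ⊇ FOLLOW(K) = {$, bool, int, print}. Thus FOLLOW(H) = {$, bool, int, print}.
FOLLOW(K): in S→H print K, the suffix after K is empty, so FOLLOW(K) ⊇ FOLLOW(S) = {$, bool, int, print}; in H→S int K, the suffix after K is empty, so FOLLOW(K) ⊇ FOLLOW(H) = {$, bool, int, print}; in K→S K int, K is followed by int with FIRST {int}. Thus FOLLOW(K) = {$, bool, int, print}.

{$, bool, int, print}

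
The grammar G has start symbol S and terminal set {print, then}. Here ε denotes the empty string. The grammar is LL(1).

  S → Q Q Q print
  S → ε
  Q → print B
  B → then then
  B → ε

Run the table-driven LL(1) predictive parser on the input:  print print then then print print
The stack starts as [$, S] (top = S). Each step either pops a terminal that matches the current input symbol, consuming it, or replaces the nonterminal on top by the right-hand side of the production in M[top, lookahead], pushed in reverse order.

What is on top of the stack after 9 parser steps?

step 1: stack=$ S  input=print print then then print print $  — expand S → Q Q Q print
step 2: stack=$ print Q Q Q  input=print print then then print print $  — expand Q → print B
step 3: stack=$ print Q Q B print  input=print print then then print print $  — match print
step 4: stack=$ print Q Q B  input=print then then print print $  — expand B → ε
step 5: stack=$ print Q Q  input=print then then print print $  — expand Q → print B
step 6: stack=$ print Q B print  input=print then then print print $  — match print
step 7: stack=$ print Q B  input=then then print print $  — expand B → then then
step 8: stack=$ print Q then then  input=then then print print $  — match then
step 9: stack=$ print Q then  input=then print print $  — match then
Stack after step 9: $ print Q (top = Q).

Q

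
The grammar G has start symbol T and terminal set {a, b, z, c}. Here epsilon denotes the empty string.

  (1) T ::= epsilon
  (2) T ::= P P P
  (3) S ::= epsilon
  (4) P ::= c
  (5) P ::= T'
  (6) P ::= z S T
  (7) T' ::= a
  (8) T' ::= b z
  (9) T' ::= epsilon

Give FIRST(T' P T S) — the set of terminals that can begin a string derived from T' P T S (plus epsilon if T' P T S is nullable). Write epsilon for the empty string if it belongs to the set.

{epsilon, a, b, c, z}

FIRST(S): from S::=epsilon we get {epsilon}. So FIRST(S) = {epsilon}.
FIRST(T'): from T'::=a we get {a}; from T'::=b z we get {b}; from T'::=epsilon we get {epsilon}. So FIRST(T') = {epsilon, a, b}.
FIRST(P): from P::=c we get {c}; from P::=T' we get {epsilon, a, b}; from P::=z S T we get {z}. So FIRST(P) = {epsilon, a, b, c, z}.
FIRST(T): from T::=epsilon we get {epsilon}; from T::=P P P we get {epsilon, a, b, c, z}. So FIRST(T) = {epsilon, a, b, c, z}.
FIRST(T' P T S): take FIRST of each symbol in turn, carrying on past any symbol whose FIRST contains epsilon; result {epsilon, a, b, c, z}.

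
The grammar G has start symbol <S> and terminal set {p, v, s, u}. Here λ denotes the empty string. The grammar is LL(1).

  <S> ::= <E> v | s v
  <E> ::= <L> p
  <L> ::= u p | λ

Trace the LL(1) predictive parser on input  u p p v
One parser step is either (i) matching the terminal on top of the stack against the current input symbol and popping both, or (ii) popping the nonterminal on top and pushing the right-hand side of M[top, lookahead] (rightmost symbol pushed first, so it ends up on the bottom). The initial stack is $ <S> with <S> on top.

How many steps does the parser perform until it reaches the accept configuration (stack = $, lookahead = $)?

     Stack      Input      Action
  1  $ <S>      u p p v $  expand <S> ::= <E> v
  2  $ v <E>    u p p v $  expand <E> ::= <L> p
  3  $ v p <L>  u p p v $  expand <L> ::= u p
  4  $ v p p u  u p p v $  match u
  5  $ v p p    p p v $    match p
  6  $ v p      p v $      match p
  7  $ v        v $        match v
Accept reached after 7 steps.

7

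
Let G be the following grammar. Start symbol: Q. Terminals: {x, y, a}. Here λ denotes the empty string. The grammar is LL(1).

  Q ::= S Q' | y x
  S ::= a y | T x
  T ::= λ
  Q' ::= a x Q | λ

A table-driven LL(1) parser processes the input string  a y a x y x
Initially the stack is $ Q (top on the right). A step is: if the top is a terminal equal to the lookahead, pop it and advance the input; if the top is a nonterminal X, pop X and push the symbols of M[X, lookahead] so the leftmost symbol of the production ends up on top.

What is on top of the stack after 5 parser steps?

     Stack     Input          Action
  1  $ Q       a y a x y x $  expand Q ::= S Q'
  2  $ Q' S    a y a x y x $  expand S ::= a y
  3  $ Q' y a  a y a x y x $  match a
  4  $ Q' y    y a x y x $    match y
  5  $ Q'      a x y x $      expand Q' ::= a x Q
Stack after step 5: $ Q x a (top = a).

a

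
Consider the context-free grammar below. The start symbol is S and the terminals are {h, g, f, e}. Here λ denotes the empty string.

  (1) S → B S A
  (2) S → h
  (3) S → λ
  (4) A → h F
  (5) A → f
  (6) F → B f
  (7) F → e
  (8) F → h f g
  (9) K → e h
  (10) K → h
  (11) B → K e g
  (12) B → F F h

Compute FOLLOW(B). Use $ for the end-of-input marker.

{e, f, h}

FIRST(A): from A→h F we get {h}; from A→f we get {f}. So FIRST(A) = {f, h}.
FIRST(K): from K→e h we get {e}; from K→h we get {h}. So FIRST(K) = {e, h}.
FIRST(S): from S→B S A we get {e, h}; from S→h we get {h}; from S→λ we get {λ}. So FIRST(S) = {λ, e, h}.
FIRST(F): from F→B f we get {e, h}; from F→e we get {e}; from F→h f g we get {h}. So FIRST(F) = {e, h}.
FIRST(B): from B→K e g we get {e, h}; from B→F F h we get {e, h}. So FIRST(B) = {e, h}.
FOLLOW(S) includes $ since S is the start symbol.
FOLLOW(S): in S→B S A, S is followed by A with FIRST {f, h}. Thus FOLLOW(S) = {$, f, h}.
FOLLOW(A): in S→B S A, the suffix after A is empty, so FOLLOW(A) ⊇ FOLLOW(S) = {$, f, h}. Thus FOLLOW(A) = {$, f, h}.
FOLLOW(F): in A→h F, the suffix after F is empty, so FOLLOW(F) ⊇ FOLLOW(A) = {$, f, h}; in B→F F h (occurrence 1), F is followed by F h with FIRST {e, h}; in B→F F h (occurrence 2), F is followed by h with FIRST {h}. Thus FOLLOW(F) = {$, e, f, h}.
FOLLOW(K): in B→K e g, K is followed by e g with FIRST {e}. Thus FOLLOW(K) = {e}.
FOLLOW(B): in S→B S A, B is followed by S A with FIRST {e, f, h}; in F→B f, B is followed by f with FIRST {f}. Thus FOLLOW(B) = {e, f, h}.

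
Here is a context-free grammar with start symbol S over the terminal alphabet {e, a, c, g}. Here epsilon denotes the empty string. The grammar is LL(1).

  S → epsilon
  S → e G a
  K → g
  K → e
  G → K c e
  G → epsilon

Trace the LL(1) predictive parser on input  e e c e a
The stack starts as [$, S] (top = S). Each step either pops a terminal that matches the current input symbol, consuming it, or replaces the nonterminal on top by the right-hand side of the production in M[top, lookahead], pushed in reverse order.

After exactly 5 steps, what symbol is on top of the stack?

step 1: stack=$ S  input=e e c e a $  — expand S → e G a
step 2: stack=$ a G e  input=e e c e a $  — match e
step 3: stack=$ a G  input=e c e a $  — expand G → K c e
step 4: stack=$ a e c K  input=e c e a $  — expand K → e
step 5: stack=$ a e c e  input=e c e a $  — match e
Stack after step 5: $ a e c (top = c).

c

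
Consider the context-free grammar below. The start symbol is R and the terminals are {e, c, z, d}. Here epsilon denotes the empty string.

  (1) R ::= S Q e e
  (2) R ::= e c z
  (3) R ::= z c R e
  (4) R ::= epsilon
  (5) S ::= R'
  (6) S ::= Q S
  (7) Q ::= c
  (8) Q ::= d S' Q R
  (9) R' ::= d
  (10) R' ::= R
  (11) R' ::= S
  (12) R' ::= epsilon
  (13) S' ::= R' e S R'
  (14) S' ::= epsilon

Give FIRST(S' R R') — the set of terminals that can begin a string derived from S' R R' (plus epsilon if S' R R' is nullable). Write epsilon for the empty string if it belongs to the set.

FIRST(Q) = {c, d}
FIRST(R) = {epsilon, c, d, e, z}  (via S Q e e)
FIRST(S) = {epsilon, c, d, e, z}  (via R', Q S)
FIRST(R') = {epsilon, c, d, e, z}  (via R, S)
FIRST(S') = {epsilon, c, d, e, z}  (via R' e S R')
FIRST(S' R R'): take FIRST of each symbol in turn, carrying on past any symbol whose FIRST contains epsilon; result {epsilon, c, d, e, z}.

{epsilon, c, d, e, z}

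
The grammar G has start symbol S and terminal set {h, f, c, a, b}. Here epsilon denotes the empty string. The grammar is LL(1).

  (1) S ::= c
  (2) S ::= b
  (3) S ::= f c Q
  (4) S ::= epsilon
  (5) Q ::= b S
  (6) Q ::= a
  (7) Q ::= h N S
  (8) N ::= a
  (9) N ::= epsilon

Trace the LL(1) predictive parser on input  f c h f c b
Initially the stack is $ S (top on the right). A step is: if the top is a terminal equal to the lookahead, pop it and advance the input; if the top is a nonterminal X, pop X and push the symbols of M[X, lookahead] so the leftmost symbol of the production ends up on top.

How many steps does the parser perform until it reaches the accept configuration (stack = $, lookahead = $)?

12

      Stack    Input          Action
   1  $ S      f c h f c b $  expand S ::= f c Q
   2  $ Q c f  f c h f c b $  match f
   3  $ Q c    c h f c b $    match c
   4  $ Q      h f c b $      expand Q ::= h N S
   5  $ S N h  h f c b $      match h
   6  $ S N    f c b $        expand N ::= epsilon
   7  $ S      f c b $        expand S ::= f c Q
   8  $ Q c f  f c b $        match f
   9  $ Q c    c b $          match c
  10  $ Q      b $            expand Q ::= b S
  11  $ S b    b $            match b
  12  $ S      $              expand S ::= epsilon
Accept reached after 12 steps.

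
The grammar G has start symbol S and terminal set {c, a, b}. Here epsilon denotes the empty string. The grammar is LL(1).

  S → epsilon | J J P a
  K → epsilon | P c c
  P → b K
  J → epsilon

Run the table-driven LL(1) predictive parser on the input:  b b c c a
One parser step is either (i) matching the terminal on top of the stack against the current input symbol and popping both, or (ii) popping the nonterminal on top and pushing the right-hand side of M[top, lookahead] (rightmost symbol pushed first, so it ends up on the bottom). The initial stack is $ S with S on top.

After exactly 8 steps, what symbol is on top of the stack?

K

step 1: stack=$ S  input=b b c c a $  — expand S → J J P a
step 2: stack=$ a P J J  input=b b c c a $  — expand J → epsilon
step 3: stack=$ a P J  input=b b c c a $  — expand J → epsilon
step 4: stack=$ a P  input=b b c c a $  — expand P → b K
step 5: stack=$ a K b  input=b b c c a $  — match b
step 6: stack=$ a K  input=b c c a $  — expand K → P c c
step 7: stack=$ a c c P  input=b c c a $  — expand P → b K
step 8: stack=$ a c c K b  input=b c c a $  — match b
Stack after step 8: $ a c c K (top = K).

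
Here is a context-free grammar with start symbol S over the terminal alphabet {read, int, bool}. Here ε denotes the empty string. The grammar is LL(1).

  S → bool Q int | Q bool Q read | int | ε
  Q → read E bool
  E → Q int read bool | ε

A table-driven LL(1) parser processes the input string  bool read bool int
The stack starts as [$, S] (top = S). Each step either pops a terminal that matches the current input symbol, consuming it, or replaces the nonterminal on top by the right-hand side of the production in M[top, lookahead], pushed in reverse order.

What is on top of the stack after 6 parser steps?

int

step 1: stack=$ S  input=bool read bool int $  — expand S → bool Q int
step 2: stack=$ int Q bool  input=bool read bool int $  — match bool
step 3: stack=$ int Q  input=read bool int $  — expand Q → read E bool
step 4: stack=$ int bool E read  input=read bool int $  — match read
step 5: stack=$ int bool E  input=bool int $  — expand E → ε
step 6: stack=$ int bool  input=bool int $  — match bool
Stack after step 6: $ int (top = int).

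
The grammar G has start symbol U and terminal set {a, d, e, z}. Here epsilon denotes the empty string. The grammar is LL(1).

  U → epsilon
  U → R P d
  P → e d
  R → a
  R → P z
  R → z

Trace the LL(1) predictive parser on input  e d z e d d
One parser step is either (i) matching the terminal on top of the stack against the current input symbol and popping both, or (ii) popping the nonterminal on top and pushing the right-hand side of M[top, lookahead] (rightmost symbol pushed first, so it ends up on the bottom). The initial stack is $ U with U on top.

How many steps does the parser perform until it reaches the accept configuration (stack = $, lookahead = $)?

10

      Stack        Input          Action
   1  $ U          e d z e d d $  expand U → R P d
   2  $ d P R      e d z e d d $  expand R → P z
   3  $ d P z P    e d z e d d $  expand P → e d
   4  $ d P z d e  e d z e d d $  match e
   5  $ d P z d    d z e d d $    match d
   6  $ d P z      z e d d $      match z
   7  $ d P        e d d $        expand P → e d
   8  $ d d e      e d d $        match e
   9  $ d d        d d $          match d
  10  $ d          d $            match d
Accept reached after 10 steps.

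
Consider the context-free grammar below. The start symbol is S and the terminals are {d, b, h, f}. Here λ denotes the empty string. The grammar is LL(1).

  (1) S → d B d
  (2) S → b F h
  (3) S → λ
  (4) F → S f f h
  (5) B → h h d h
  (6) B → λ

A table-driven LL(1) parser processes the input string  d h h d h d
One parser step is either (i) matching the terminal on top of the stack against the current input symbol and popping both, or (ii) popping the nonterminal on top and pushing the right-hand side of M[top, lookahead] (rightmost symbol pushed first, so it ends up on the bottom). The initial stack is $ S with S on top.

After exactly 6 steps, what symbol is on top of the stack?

h

step 1: stack=$ S  input=d h h d h d $  — expand S → d B d
step 2: stack=$ d B d  input=d h h d h d $  — match d
step 3: stack=$ d B  input=h h d h d $  — expand B → h h d h
step 4: stack=$ d h d h h  input=h h d h d $  — match h
step 5: stack=$ d h d h  input=h d h d $  — match h
step 6: stack=$ d h d  input=d h d $  — match d
Stack after step 6: $ d h (top = h).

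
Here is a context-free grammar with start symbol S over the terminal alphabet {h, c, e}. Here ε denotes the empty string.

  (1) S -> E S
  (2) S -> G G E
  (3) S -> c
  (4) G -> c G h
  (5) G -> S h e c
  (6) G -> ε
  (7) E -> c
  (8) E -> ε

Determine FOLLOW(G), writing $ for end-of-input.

{$, c, h}

FIRST(E) = {ε, c}
FIRST(S) = {ε, c, h}  (via E S, G G E)
FIRST(G) = {ε, c, h}  (via S h e c)
FOLLOW(S) includes $ since S is the start symbol.
FOLLOW(S): in S->E S, the suffix after S is empty (adds nothing new); in G->S h e c, S is followed by h e c with FIRST {h}. Thus FOLLOW(S) = {$, h}.
FOLLOW(G): in S->G G E (occurrence 1), G is followed by G E with FIRST {ε, c, h}; in S->G G E (occurrence 1), the suffix after G is nullable, so FOLLOW(G) ⊇ FOLLOW(S) = {$, h}; in S->G G E (occurrence 2), G is followed by E with FIRST {ε, c}; in S->G G E (occurrence 2), the suffix after G is nullable, so FOLLOW(G) ⊇ FOLLOW(S) = {$, h}; in G->c G h, G is followed by h with FIRST {h}. Thus FOLLOW(G) = {$, c, h}.
FOLLOW(E): in S->E S, E is followed by S with FIRST {ε, c, h}; in S->E S, the suffix after E is nullable, so FOLLOW(E) ⊇ FOLLOW(S) = {$, h}; in S->G G E, the suffix after E is empty, so FOLLOW(E) ⊇ FOLLOW(S) = {$, h}. Thus FOLLOW(E) = {$, c, h}.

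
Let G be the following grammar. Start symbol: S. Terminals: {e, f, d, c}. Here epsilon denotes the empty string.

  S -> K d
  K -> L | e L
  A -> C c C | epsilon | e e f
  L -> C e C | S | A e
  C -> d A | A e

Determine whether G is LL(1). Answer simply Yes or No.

FIRST(S) = {d, e}
FIRST(K) = {d, e}
FIRST(A) = {epsilon, d, e}
FIRST(L) = {d, e}
FIRST(C) = {d, e}
FOLLOW(S) = {$, d}
FOLLOW(K) = {d}
FOLLOW(A) = {c, d, e}
FOLLOW(L) = {d}
FOLLOW(C) = {c, d, e}
Cell M[A, d] receives both A -> C c C and A -> epsilon — the grammar is not LL(1).

No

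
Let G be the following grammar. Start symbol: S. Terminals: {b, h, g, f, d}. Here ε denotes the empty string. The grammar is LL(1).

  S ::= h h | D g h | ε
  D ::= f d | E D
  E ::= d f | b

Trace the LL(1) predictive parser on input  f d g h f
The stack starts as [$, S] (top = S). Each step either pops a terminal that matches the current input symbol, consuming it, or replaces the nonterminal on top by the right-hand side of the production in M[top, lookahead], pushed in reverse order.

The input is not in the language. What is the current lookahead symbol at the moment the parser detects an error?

f

step 1: stack=$ S  input=f d g h f $  — expand S ::= D g h
step 2: stack=$ h g D  input=f d g h f $  — expand D ::= f d
step 3: stack=$ h g d f  input=f d g h f $  — match f
step 4: stack=$ h g d  input=d g h f $  — match d
step 5: stack=$ h g  input=g h f $  — match g
step 6: stack=$ h  input=h f $  — match h
step 7: stack=$  input=f $  — error: stack empty but input remains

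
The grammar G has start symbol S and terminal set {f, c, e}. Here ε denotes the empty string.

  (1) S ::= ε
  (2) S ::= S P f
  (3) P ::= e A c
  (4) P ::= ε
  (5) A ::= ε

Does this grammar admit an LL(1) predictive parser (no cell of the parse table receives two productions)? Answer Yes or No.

FIRST(S) = {ε, e, f}
FIRST(P) = {ε, e}
FIRST(A) = {ε}
FOLLOW(S) = {$, e, f}
FOLLOW(P) = {f}
FOLLOW(A) = {c}
Cell M[S, e] receives both S ::= ε and S ::= S P f — the grammar is not LL(1).

No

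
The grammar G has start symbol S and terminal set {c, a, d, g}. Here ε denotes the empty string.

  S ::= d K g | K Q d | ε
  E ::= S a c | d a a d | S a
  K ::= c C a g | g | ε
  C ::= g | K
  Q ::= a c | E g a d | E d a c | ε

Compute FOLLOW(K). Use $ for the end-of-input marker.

{a, c, d, g}

FIRST(K) = {ε, c, g}
FIRST(C) = {ε, c, g}  (via K)
FIRST(S) = {ε, a, c, d, g}  (via K Q d)
FIRST(E) = {a, c, d, g}  (via S a c, S a)
FIRST(Q) = {ε, a, c, d, g}  (via E g a d, E d a c)
FOLLOW(S) includes $ since S is the start symbol.
FOLLOW(S): in E::=S a c, S is followed by a c with FIRST {a}; in E::=S a, S is followed by a with FIRST {a}. Thus FOLLOW(S) = {$, a}.
FOLLOW(E): in Q::=E g a d, E is followed by g a d with FIRST {g}; in Q::=E d a c, E is followed by d a c with FIRST {d}. Thus FOLLOW(E) = {d, g}.
FOLLOW(C): in K::=c C a g, C is followed by a g with FIRST {a}. Thus FOLLOW(C) = {a}.
FOLLOW(K): in S::=d K g, K is followed by g with FIRST {g}; in S::=K Q d, K is followed by Q d with FIRST {a, c, d, g}; in C::=K, the suffix after K is empty, so FOLLOW(K) ⊇ FOLLOW(C) = {a}. Thus FOLLOW(K) = {a, c, d, g}.
FOLLOW(Q): in S::=K Q d, Q is followed by d with FIRST {d}. Thus FOLLOW(Q) = {d}.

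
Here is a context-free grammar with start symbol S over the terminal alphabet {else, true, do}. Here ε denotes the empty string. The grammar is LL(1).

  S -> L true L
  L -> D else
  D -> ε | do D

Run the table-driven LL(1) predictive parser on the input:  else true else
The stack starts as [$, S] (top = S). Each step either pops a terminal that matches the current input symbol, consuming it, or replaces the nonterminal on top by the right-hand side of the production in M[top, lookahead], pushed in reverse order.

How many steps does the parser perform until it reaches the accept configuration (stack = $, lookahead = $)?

step 1: stack=$ S  input=else true else $  — expand S -> L true L
step 2: stack=$ L true L  input=else true else $  — expand L -> D else
step 3: stack=$ L true else D  input=else true else $  — expand D -> ε
step 4: stack=$ L true else  input=else true else $  — match else
step 5: stack=$ L true  input=true else $  — match true
step 6: stack=$ L  input=else $  — expand L -> D else
step 7: stack=$ else D  input=else $  — expand D -> ε
step 8: stack=$ else  input=else $  — match else
Accept reached after 8 steps.

8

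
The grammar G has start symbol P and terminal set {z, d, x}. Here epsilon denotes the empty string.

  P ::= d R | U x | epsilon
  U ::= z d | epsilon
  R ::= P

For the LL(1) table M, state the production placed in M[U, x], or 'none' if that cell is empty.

FIRST(U) = {epsilon, z}
FIRST(P) = {epsilon, d, x, z}  (via U x)
FIRST(R) = {epsilon, d, x, z}  (via P)
FOLLOW(P) includes $ since P is the start symbol.
FOLLOW(U): in P::=U x, U is followed by x with FIRST {x}. Thus FOLLOW(U) = {x}.
For U ::= z d: FIRST(z d) = {z}, so it goes in M[U, t] for t ∈ {z}.
For U ::= epsilon: FIRST(epsilon) = {epsilon}, so it goes in M[U, t] for t ∈ {}; since epsilon ∈ FIRST, also for every t ∈ FOLLOW(U) = {x}.

U ::= epsilon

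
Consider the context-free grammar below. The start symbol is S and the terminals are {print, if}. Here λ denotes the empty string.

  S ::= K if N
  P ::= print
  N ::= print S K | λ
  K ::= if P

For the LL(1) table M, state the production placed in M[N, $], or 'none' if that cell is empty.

N ::= λ

FIRST(P): from P::=print we get {print}. So FIRST(P) = {print}.
FIRST(N): from N::=print S K we get {print}; from N::=λ we get {λ}. So FIRST(N) = {λ, print}.
FIRST(K): from K::=if P we get {if}. So FIRST(K) = {if}.
FIRST(S): from S::=K if N we get {if}. So FIRST(S) = {if}.
FOLLOW(S) includes $ since S is the start symbol.
FOLLOW(S): in N::=print S K, S is followed by K with FIRST {if}. Thus FOLLOW(S) = {$, if}.
FOLLOW(N): in S::=K if N, the suffix after N is empty, so FOLLOW(N) ⊇ FOLLOW(S) = {$, if}. Thus FOLLOW(N) = {$, if}.
For N ::= print S K: FIRST(print S K) = {print}, so it goes in M[N, t] for t ∈ {print}.
For N ::= λ: FIRST(λ) = {λ}, so it goes in M[N, t] for t ∈ {}; since λ ∈ FIRST, also for every t ∈ FOLLOW(N) = {$, if}.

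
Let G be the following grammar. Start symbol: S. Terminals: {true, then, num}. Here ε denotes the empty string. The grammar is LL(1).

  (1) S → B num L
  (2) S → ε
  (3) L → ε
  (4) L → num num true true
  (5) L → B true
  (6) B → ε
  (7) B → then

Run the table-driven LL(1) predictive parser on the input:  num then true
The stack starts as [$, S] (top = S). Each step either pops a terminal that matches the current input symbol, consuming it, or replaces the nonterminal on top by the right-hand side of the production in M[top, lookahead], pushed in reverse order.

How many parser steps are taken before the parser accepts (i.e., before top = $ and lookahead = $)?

7

step 1: stack=$ S  input=num then true $  — expand S → B num L
step 2: stack=$ L num B  input=num then true $  — expand B → ε
step 3: stack=$ L num  input=num then true $  — match num
step 4: stack=$ L  input=then true $  — expand L → B true
step 5: stack=$ true B  input=then true $  — expand B → then
step 6: stack=$ true then  input=then true $  — match then
step 7: stack=$ true  input=true $  — match true
Accept reached after 7 steps.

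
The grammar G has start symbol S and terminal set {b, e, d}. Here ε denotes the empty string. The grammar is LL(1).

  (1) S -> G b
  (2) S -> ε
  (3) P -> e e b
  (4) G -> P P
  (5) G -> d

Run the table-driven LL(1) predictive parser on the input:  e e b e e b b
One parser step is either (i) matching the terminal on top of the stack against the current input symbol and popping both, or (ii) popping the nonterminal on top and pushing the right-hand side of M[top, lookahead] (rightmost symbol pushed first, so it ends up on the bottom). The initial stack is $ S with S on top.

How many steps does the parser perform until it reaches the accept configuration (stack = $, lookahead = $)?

step 1: stack=$ S  input=e e b e e b b $  — expand S -> G b
step 2: stack=$ b G  input=e e b e e b b $  — expand G -> P P
step 3: stack=$ b P P  input=e e b e e b b $  — expand P -> e e b
step 4: stack=$ b P b e e  input=e e b e e b b $  — match e
step 5: stack=$ b P b e  input=e b e e b b $  — match e
step 6: stack=$ b P b  input=b e e b b $  — match b
step 7: stack=$ b P  input=e e b b $  — expand P -> e e b
step 8: stack=$ b b e e  input=e e b b $  — match e
step 9: stack=$ b b e  input=e b b $  — match e
step 10: stack=$ b b  input=b b $  — match b
step 11: stack=$ b  input=b $  — match b
Accept reached after 11 steps.

11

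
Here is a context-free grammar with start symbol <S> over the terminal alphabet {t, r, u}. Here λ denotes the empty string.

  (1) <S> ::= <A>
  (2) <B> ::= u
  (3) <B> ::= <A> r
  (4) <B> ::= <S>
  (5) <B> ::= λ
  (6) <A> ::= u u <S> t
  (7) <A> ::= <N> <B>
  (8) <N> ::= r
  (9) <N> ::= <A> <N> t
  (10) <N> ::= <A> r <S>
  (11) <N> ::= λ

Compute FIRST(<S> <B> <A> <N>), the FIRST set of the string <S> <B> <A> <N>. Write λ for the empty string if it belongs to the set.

{λ, r, t, u}

FIRST(<S>) = {λ, r, t, u}  (via <A>)
FIRST(<B>) = {λ, r, t, u}  (via <A> r, <S>)
FIRST(<A>) = {λ, r, t, u}  (via <N> <B>)
FIRST(<N>) = {λ, r, t, u}  (via <A> <N> t, <A> r <S>)
FIRST(<S> <B> <A> <N>): take FIRST of each symbol in turn, carrying on past any symbol whose FIRST contains λ; result {λ, r, t, u}.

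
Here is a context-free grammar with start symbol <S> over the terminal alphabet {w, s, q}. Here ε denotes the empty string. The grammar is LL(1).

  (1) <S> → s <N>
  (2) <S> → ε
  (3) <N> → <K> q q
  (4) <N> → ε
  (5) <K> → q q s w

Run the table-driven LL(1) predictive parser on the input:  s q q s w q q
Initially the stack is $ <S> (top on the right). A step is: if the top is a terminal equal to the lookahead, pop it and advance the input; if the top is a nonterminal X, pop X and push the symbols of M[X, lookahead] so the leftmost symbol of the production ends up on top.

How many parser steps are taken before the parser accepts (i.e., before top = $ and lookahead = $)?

10

step 1: stack=$ <S>  input=s q q s w q q $  — expand <S> → s <N>
step 2: stack=$ <N> s  input=s q q s w q q $  — match s
step 3: stack=$ <N>  input=q q s w q q $  — expand <N> → <K> q q
step 4: stack=$ q q <K>  input=q q s w q q $  — expand <K> → q q s w
step 5: stack=$ q q w s q q  input=q q s w q q $  — match q
step 6: stack=$ q q w s q  input=q s w q q $  — match q
step 7: stack=$ q q w s  input=s w q q $  — match s
step 8: stack=$ q q w  input=w q q $  — match w
step 9: stack=$ q q  input=q q $  — match q
step 10: stack=$ q  input=q $  — match q
Accept reached after 10 steps.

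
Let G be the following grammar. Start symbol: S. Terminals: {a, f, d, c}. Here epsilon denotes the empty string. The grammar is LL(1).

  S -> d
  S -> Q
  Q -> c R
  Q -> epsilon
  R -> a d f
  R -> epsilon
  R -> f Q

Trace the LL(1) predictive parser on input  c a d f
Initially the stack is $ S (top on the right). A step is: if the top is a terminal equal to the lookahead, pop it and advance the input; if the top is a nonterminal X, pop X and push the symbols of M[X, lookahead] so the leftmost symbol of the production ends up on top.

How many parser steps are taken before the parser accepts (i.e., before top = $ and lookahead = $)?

     Stack    Input      Action
  1  $ S      c a d f $  expand S -> Q
  2  $ Q      c a d f $  expand Q -> c R
  3  $ R c    c a d f $  match c
  4  $ R      a d f $    expand R -> a d f
  5  $ f d a  a d f $    match a
  6  $ f d    d f $      match d
  7  $ f      f $        match f
Accept reached after 7 steps.

7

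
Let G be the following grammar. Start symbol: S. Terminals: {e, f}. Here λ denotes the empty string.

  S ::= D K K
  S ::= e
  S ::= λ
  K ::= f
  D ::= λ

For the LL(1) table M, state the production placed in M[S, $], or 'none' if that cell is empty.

FIRST(K) = {f}
FIRST(D) = {λ}
FIRST(S) = {λ, e, f}  (via D K K)
FOLLOW(S) includes $ since S is the start symbol.
FOLLOW(S): S appears on no right-hand side. Thus FOLLOW(S) = {$}.
For S ::= D K K: FIRST(D K K) = {f}, so it goes in M[S, t] for t ∈ {f}.
For S ::= e: FIRST(e) = {e}, so it goes in M[S, t] for t ∈ {e}.
For S ::= λ: FIRST(λ) = {λ}, so it goes in M[S, t] for t ∈ {}; since λ ∈ FIRST, also for every t ∈ FOLLOW(S) = {$}.

S ::= λ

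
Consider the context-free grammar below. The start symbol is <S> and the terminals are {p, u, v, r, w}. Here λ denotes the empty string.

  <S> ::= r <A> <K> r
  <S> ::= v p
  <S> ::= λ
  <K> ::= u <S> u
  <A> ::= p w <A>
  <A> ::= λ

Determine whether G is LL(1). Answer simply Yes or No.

FIRST(<S>) = {λ, r, v}
FIRST(<K>) = {u}
FIRST(<A>) = {λ, p}
FOLLOW(<S>) = {$, u}
FOLLOW(<K>) = {r}
FOLLOW(<A>) = {u}
Each cell of M receives at most one production.

Yes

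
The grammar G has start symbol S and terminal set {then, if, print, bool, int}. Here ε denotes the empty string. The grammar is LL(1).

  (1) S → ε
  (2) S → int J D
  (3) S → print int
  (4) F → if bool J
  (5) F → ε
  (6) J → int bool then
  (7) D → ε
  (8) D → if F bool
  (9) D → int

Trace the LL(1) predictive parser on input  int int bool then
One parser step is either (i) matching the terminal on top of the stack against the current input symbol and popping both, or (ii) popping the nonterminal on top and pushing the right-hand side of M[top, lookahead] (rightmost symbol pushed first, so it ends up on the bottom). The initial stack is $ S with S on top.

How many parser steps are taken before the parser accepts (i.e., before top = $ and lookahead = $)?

7

step 1: stack=$ S  input=int int bool then $  — expand S → int J D
step 2: stack=$ D J int  input=int int bool then $  — match int
step 3: stack=$ D J  input=int bool then $  — expand J → int bool then
step 4: stack=$ D then bool int  input=int bool then $  — match int
step 5: stack=$ D then bool  input=bool then $  — match bool
step 6: stack=$ D then  input=then $  — match then
step 7: stack=$ D  input=$  — expand D → ε
Accept reached after 7 steps.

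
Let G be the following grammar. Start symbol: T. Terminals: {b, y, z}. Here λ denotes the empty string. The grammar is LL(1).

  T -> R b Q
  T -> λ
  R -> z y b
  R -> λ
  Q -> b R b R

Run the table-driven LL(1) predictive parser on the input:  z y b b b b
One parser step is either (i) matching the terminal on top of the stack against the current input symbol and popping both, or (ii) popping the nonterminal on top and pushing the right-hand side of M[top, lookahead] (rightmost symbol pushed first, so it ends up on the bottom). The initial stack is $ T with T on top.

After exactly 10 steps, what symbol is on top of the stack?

R

      Stack        Input          Action
   1  $ T          z y b b b b $  expand T -> R b Q
   2  $ Q b R      z y b b b b $  expand R -> z y b
   3  $ Q b b y z  z y b b b b $  match z
   4  $ Q b b y    y b b b b $    match y
   5  $ Q b b      b b b b $      match b
   6  $ Q b        b b b $        match b
   7  $ Q          b b $          expand Q -> b R b R
   8  $ R b R b    b b $          match b
   9  $ R b R      b $            expand R -> λ
  10  $ R b        b $            match b
Stack after step 10: $ R (top = R).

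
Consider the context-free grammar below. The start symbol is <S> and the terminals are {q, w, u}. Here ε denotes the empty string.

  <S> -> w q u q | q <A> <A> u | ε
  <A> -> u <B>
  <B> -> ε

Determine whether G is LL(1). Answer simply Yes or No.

Yes

FIRST(<S>) = {ε, q, w}
FIRST(<A>) = {u}
FIRST(<B>) = {ε}
FOLLOW(<S>) = {$}
FOLLOW(<A>) = {u}
FOLLOW(<B>) = {u}
Each cell of M receives at most one production.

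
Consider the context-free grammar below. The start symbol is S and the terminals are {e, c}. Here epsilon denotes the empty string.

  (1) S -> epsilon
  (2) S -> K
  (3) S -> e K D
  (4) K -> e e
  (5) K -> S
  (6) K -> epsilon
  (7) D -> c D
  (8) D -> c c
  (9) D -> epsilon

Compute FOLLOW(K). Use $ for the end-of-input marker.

FIRST(D): from D->c D we get {c}; from D->c c we get {c}; from D->epsilon we get {epsilon}. So FIRST(D) = {epsilon, c}.
FIRST(S): from S->epsilon we get {epsilon}; from S->K we get {epsilon, e}; from S->e K D we get {e}. So FIRST(S) = {epsilon, e}.
FIRST(K): from K->e e we get {e}; from K->S we get {epsilon, e}; from K->epsilon we get {epsilon}. So FIRST(K) = {epsilon, e}.
FOLLOW(S) includes $ since S is the start symbol.
FOLLOW(S): in K->S, the suffix after S is empty, so FOLLOW(S) ⊇ FOLLOW(K) = {$, c}. Thus FOLLOW(S) = {$, c}.
FOLLOW(K): in S->K, the suffix after K is empty, so FOLLOW(K) ⊇ FOLLOW(S) = {$, c}; in S->e K D, K is followed by D with FIRST {epsilon, c}; in S->e K D, the suffix after K is nullable, so FOLLOW(K) ⊇ FOLLOW(S) = {$, c}. Thus FOLLOW(K) = {$, c}.
FOLLOW(D): in S->e K D, the suffix after D is empty, so FOLLOW(D) ⊇ FOLLOW(S) = {$, c}; in D->c D, the suffix after D is empty (adds nothing new). Thus FOLLOW(D) = {$, c}.

{$, c}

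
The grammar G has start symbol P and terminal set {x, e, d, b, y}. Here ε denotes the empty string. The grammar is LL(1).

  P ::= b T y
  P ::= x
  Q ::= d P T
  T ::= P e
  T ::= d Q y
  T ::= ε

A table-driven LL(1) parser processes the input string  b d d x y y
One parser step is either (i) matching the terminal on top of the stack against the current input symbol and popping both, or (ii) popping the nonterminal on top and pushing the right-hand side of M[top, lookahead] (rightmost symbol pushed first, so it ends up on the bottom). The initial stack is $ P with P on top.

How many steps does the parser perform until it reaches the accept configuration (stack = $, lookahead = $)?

11

step 1: stack=$ P  input=b d d x y y $  — expand P ::= b T y
step 2: stack=$ y T b  input=b d d x y y $  — match b
step 3: stack=$ y T  input=d d x y y $  — expand T ::= d Q y
step 4: stack=$ y y Q d  input=d d x y y $  — match d
step 5: stack=$ y y Q  input=d x y y $  — expand Q ::= d P T
step 6: stack=$ y y T P d  input=d x y y $  — match d
step 7: stack=$ y y T P  input=x y y $  — expand P ::= x
step 8: stack=$ y y T x  input=x y y $  — match x
step 9: stack=$ y y T  input=y y $  — expand T ::= ε
step 10: stack=$ y y  input=y y $  — match y
step 11: stack=$ y  input=y $  — match y
Accept reached after 11 steps.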